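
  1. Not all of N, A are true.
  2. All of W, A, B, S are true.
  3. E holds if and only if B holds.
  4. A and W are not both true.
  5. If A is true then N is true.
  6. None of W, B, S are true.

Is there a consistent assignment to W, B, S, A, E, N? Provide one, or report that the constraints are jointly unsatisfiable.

The formula is unsatisfiable.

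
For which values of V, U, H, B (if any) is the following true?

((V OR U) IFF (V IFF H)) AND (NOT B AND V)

V: True, U: False, H: True, B: False

  (V OR U) IFF (V IFF H) = True
    V OR U = True
    V IFF H = True
  NOT B AND V = True
    NOT B = True
Both conjuncts True, so the formula holds.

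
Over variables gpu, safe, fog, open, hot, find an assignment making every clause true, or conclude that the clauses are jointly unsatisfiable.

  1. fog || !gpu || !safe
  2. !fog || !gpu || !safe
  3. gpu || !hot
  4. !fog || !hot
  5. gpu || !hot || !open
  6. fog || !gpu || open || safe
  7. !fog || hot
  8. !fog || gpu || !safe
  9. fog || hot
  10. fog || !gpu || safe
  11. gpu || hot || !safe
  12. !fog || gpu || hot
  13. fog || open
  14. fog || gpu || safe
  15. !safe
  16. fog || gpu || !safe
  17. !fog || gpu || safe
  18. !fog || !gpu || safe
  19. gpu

UNSATISFIABLE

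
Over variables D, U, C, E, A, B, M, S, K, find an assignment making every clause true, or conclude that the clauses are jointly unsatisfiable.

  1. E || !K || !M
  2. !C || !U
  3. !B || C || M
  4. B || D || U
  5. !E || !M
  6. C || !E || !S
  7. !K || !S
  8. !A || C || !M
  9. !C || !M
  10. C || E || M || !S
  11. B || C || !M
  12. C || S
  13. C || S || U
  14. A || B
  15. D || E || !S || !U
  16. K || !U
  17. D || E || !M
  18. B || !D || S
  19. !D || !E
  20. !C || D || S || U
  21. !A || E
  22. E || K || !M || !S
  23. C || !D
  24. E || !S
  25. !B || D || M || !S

D = True, U = False, C = True, E = False, A = False, B = True, M = False, S = False, K = False

Set D = True.
  then (!D || !E) forces E = False.
  then (!A || E) forces A = False.
  then (C || !D) forces C = True.
  then (E || !S) forces S = False.
  then (!C || !U) forces U = False.
  then (!C || !M) forces M = False.
  then (A || B) forces B = True.
Set K = False.
All clauses satisfied.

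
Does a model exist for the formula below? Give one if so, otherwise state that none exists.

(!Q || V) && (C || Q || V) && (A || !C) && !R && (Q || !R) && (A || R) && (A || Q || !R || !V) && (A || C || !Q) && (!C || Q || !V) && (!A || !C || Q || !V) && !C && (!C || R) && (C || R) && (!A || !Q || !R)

Case C = True:
  Clause (!C) is falsified — contradiction.
Case C = False:
  (!R) forces R = False.
  Clause (C || R) is falsified — contradiction.
Both cases fail, so the formula is unsatisfiable.

Unsatisfiable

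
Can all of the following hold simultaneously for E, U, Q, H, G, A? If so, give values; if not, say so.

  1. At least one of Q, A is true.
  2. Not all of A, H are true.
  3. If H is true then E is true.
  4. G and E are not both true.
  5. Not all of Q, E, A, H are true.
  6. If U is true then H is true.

E=F; U=F; Q=F; H=F; G=T; A=T

  (1) {Q, A}: 1 true — at least one ✓
  (2) {A, H}: 1/2 true — not all ✓
  (3) H=F ⇒ E: vacuous ✓
  (4) G=T, E=F — not both ✓
  (5) {Q, E, A, H}: 1/4 true — not all ✓
  (6) U=F ⇒ H: vacuous ✓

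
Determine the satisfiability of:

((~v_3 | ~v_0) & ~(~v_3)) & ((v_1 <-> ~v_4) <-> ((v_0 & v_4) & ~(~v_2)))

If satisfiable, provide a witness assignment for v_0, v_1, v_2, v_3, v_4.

v_0: False, v_1: True, v_2: True, v_3: True, v_4: True

  (~v_3 | ~v_0) & ~(~v_3) = True
    ~v_3 | ~v_0 = True
      ~v_3 = False
      ~v_0 = True
    ~(~v_3) = True
      ~v_3 = False
  (v_1 <-> ~v_4) <-> ((v_0 & v_4) & ~(~v_2)) = True
    v_1 <-> ~v_4 = False
      ~v_4 = False
    (v_0 & v_4) & ~(~v_2) = False
      v_0 & v_4 = False
      ~(~v_2) = True
        ~v_2 = False
Both conjuncts True, so the formula holds.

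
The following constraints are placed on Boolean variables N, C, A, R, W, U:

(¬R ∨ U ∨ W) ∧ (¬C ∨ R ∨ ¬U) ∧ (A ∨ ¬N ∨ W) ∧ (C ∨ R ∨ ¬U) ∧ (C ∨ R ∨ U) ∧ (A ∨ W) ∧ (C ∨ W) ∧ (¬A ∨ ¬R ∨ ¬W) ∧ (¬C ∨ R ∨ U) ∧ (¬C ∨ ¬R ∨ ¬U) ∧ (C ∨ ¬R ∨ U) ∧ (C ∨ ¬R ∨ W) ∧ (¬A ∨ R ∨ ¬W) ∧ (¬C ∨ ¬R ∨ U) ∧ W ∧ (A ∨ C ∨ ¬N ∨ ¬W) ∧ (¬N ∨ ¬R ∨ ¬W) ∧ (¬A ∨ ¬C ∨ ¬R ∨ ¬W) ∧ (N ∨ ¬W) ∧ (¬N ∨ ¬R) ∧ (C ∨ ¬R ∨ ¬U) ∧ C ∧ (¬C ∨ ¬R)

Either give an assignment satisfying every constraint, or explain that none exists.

UNSATISFIABLE

Case C = True:
  (W) forces W = True.
  (N ∨ ¬W) forces N = True.
  (¬N ∨ ¬R ∨ ¬W) forces R = False.
  (¬C ∨ R ∨ ¬U) forces U = False.
  Clause (¬C ∨ R ∨ U) is falsified — contradiction.
Case C = False:
  Clause (C) is falsified — contradiction.
Both cases fail, so the formula is unsatisfiable.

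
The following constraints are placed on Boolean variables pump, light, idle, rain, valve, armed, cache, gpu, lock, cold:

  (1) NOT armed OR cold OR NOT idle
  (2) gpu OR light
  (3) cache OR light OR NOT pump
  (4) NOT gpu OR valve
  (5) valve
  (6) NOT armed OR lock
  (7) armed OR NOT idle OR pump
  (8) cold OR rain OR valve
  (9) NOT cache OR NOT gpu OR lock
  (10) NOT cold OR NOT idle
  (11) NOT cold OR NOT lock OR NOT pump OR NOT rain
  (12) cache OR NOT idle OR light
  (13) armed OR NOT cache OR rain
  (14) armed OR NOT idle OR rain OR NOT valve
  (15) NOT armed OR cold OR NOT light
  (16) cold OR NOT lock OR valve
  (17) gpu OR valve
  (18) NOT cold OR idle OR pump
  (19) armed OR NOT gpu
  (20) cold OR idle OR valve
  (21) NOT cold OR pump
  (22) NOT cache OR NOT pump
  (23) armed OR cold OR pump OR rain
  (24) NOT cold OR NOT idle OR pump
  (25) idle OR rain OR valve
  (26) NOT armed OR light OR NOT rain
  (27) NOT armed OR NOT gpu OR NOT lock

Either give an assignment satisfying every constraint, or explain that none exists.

Unit clause (valve) forces valve = True.
Set pump = False.
  then (NOT cold OR pump) forces cold = False.
Try light = False:
  (gpu OR light) forces gpu = True.
  (armed OR NOT gpu) forces armed = True.
  (NOT armed OR cold OR NOT idle) forces idle = False.
  (NOT armed OR lock) forces lock = True.
  clause (NOT armed OR NOT gpu OR NOT lock) is falsified — backtrack.
So light = True.
  then (NOT armed OR cold OR NOT light) forces armed = False.
  then (armed OR NOT gpu) forces gpu = False.
  then (armed OR cold OR pump OR rain) forces rain = True.
  then (armed OR NOT idle OR pump) forces idle = False.
Set cache = False.
Set lock = True.
All clauses satisfied.

pump = False, light = True, idle = False, rain = True, valve = True, armed = False, cache = False, gpu = False, lock = True, cold = False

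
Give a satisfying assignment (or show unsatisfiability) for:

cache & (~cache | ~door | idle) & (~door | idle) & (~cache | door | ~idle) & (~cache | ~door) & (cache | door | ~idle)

idle: False, cache: True, door: False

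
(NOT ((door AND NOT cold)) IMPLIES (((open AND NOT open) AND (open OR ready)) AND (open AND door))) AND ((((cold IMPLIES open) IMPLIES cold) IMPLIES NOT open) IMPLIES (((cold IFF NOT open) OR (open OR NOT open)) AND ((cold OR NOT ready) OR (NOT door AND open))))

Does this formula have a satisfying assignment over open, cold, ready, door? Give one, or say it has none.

open: False; cold: False; ready: False; door: True

  NOT ((door AND NOT cold)) IMPLIES (((open AND NOT open) AND (open OR ready)) AND (open AND door)) = True
    NOT ((door AND NOT cold)) = False
      door AND NOT cold = True
        NOT cold = True
    ((open AND NOT open) AND (open OR ready)) AND (open AND door) = False
      (open AND NOT open) AND (open OR ready) = False
        open AND NOT open = False
          NOT open = True
        open OR ready = False
      open AND door = False
  (((cold IMPLIES open) IMPLIES cold) IMPLIES NOT open) IMPLIES (((cold IFF NOT open) OR (open OR NOT open)) AND ((cold OR NOT ready) OR (NOT door AND open))) = True
    ((cold IMPLIES open) IMPLIES cold) IMPLIES NOT open = True
      (cold IMPLIES open) IMPLIES cold = False
        cold IMPLIES open = True
      NOT open = True
    ((cold IFF NOT open) OR (open OR NOT open)) AND ((cold OR NOT ready) OR (NOT door AND open)) = True
      (cold IFF NOT open) OR (open OR NOT open) = True
        cold IFF NOT open = False
          NOT open = True
        open OR NOT open = True
          NOT open = True
      (cold OR NOT ready) OR (NOT door AND open) = True
        cold OR NOT ready = True
          NOT ready = True
        NOT door AND open = False
          NOT door = False
Both conjuncts True, so the formula holds.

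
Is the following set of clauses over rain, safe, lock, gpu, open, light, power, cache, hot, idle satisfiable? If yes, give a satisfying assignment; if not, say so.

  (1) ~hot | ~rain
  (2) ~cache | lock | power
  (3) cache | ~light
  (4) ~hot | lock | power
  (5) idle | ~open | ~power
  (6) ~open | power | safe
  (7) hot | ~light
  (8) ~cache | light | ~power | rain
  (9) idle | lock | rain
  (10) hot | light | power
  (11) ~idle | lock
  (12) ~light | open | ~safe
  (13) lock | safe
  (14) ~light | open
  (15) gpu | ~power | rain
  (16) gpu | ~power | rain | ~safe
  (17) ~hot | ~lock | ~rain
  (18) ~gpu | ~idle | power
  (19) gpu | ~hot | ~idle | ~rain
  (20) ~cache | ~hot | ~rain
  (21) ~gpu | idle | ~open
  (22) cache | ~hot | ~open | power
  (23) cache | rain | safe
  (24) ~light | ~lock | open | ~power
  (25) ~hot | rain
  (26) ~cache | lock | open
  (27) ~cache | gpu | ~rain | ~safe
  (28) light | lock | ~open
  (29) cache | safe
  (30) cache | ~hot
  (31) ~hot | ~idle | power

Set rain = True.
  then (~hot | ~rain) forces hot = False.
  then (hot | ~light) forces light = False.
  then (hot | light | power) forces power = True.
Set safe = True.
Set lock = True.
Set gpu = True.
Set open = True.
  then (idle | ~open | ~power) forces idle = True.
Set cache = True.
All clauses satisfied.

rain=T, safe=T, lock=T, gpu=T, open=T, light=F, power=T, cache=T, hot=F, idle=T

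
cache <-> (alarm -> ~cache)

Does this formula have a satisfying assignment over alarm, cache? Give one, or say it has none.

alarm=F; cache=T

  cache <-> (alarm -> ~cache) = True
    alarm -> ~cache = True
      ~cache = False
The formula evaluates to True.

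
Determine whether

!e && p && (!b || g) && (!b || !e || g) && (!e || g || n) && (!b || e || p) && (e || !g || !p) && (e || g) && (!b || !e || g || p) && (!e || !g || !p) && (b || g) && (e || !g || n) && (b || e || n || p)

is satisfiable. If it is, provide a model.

Unsatisfiable

Case p = True:
  (!e) forces e = False.
  (e || !g || !p) forces g = False.
  Clause (e || g) is falsified — contradiction.
Case p = False:
  Clause (p) is falsified — contradiction.
Both cases fail, so the formula is unsatisfiable.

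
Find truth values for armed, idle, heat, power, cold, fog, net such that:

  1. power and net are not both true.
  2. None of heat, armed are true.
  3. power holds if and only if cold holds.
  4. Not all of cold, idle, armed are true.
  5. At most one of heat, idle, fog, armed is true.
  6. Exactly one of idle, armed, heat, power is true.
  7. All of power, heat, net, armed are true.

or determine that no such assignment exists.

Case armed = True:
  Constraint (2) is violated (armed=T) — contradiction.
Case armed = False:
  Constraint (7) is violated (armed=F) — contradiction.
Both cases fail — unsatisfiable.

Unsatisfiable — no assignment works.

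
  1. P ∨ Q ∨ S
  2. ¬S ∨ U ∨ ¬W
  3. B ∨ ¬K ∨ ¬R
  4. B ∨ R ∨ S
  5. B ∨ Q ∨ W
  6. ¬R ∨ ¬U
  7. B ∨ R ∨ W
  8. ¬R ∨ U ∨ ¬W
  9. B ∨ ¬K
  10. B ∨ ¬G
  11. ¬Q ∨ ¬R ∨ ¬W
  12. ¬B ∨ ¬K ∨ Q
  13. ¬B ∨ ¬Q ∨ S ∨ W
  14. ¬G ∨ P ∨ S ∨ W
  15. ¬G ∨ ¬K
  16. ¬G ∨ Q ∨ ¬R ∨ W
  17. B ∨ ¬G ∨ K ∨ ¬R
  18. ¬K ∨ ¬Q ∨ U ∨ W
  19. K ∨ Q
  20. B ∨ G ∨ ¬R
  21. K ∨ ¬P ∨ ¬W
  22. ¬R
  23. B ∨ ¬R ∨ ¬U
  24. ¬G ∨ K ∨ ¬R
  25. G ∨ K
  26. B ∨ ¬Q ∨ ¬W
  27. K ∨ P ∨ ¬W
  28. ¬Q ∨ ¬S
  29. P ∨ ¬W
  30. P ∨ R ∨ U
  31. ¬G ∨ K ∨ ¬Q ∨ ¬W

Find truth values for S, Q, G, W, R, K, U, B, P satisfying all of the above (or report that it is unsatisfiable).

Unit clause (¬R) forces R = False.
Try S = True:
  (¬Q ∨ ¬S) forces Q = False.
  (K ∨ Q) forces K = True.
  (B ∨ ¬K) forces B = True.
  clause (¬B ∨ ¬K ∨ Q) is falsified — backtrack.
So S = False.
  then (B ∨ R ∨ S) forces B = True.
Try Q = False:
  (P ∨ Q ∨ S) forces P = True.
  (¬B ∨ ¬K ∨ Q) forces K = False.
  clause (K ∨ Q) is falsified — backtrack.
So Q = True.
  then (¬B ∨ ¬Q ∨ S ∨ W) forces W = True.
  then (P ∨ ¬W) forces P = True.
  then (K ∨ ¬P ∨ ¬W) forces K = True.
  then (¬G ∨ ¬K) forces G = False.
Set U = True.
All clauses satisfied.

S: False, Q: True, G: False, W: True, R: False, K: True, U: True, B: True, P: True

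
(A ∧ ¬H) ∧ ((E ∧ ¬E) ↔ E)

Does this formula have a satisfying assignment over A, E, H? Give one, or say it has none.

A = True; E = False; H = False

  A ∧ ¬H = True
    ¬H = True
  (E ∧ ¬E) ↔ E = True
    E ∧ ¬E = False
      ¬E = True
Both conjuncts True, so the formula holds.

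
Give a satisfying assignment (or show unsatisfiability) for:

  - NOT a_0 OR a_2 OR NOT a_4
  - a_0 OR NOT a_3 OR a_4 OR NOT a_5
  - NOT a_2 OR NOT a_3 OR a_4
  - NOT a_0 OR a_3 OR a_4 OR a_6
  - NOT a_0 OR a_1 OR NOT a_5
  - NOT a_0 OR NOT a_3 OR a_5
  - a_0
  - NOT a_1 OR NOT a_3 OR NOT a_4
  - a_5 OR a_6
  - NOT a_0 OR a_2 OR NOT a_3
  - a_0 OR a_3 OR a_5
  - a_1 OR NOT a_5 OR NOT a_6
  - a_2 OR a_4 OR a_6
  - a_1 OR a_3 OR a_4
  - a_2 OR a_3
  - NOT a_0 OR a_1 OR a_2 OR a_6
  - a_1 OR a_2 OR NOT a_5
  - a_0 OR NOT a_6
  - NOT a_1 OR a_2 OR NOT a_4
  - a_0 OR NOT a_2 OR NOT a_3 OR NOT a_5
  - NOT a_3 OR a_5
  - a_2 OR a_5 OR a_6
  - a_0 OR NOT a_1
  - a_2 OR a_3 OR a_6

a_0=T, a_1=T, a_2=T, a_3=F, a_4=F, a_5=T, a_6=T

Unit clause (a_0) forces a_0 = True.
Set a_1 = True.
Try a_2 = False:
  (NOT a_0 OR a_2 OR NOT a_4) forces a_4 = False.
  (NOT a_0 OR a_2 OR NOT a_3) forces a_3 = False.
  clause (a_2 OR a_3) is falsified — backtrack.
So a_2 = True.
Try a_3 = True:
  (NOT a_2 OR NOT a_3 OR a_4) forces a_4 = True.
  clause (NOT a_1 OR NOT a_3 OR NOT a_4) is falsified — backtrack.
So a_3 = False.
Set a_4 = False.
  then (NOT a_0 OR a_3 OR a_4 OR a_6) forces a_6 = True.
Set a_5 = True.
All clauses satisfied.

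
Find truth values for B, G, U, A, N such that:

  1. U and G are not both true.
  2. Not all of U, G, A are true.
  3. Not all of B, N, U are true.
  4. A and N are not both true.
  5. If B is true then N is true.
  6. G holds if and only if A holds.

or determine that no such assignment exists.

B = False; G = False; U = True; A = False; N = False

  (1) U=T, G=F — not both ✓
  (2) {U, G, A}: 1/3 true — not all ✓
  (3) {B, N, U}: 1/3 true — not all ✓
  (4) A=F, N=F — not both ✓
  (5) B=F ⇒ N: vacuous ✓
  (6) G=F, A=F — same ✓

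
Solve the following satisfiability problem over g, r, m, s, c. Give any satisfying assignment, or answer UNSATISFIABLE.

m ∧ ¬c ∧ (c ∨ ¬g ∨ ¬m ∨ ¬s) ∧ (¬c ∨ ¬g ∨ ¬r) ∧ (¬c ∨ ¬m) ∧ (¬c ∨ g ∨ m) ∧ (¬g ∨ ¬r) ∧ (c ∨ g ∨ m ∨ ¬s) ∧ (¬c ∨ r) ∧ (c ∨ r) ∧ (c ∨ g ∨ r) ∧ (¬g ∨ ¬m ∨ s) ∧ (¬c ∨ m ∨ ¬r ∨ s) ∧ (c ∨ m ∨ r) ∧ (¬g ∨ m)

Unit clause (m) forces m = True.
Unit clause (¬c) forces c = False.
In (c ∨ r) only r is left, so r = True.
In (¬g ∨ ¬r) only ¬g is left, so g = False.
Set s = False.
All clauses satisfied.

g = False, r = True, m = True, s = False, c = False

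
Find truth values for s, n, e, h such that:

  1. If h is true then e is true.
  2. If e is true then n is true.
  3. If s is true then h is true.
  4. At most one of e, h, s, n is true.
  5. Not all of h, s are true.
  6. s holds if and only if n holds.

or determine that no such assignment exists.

s=F, n=F, e=F, h=F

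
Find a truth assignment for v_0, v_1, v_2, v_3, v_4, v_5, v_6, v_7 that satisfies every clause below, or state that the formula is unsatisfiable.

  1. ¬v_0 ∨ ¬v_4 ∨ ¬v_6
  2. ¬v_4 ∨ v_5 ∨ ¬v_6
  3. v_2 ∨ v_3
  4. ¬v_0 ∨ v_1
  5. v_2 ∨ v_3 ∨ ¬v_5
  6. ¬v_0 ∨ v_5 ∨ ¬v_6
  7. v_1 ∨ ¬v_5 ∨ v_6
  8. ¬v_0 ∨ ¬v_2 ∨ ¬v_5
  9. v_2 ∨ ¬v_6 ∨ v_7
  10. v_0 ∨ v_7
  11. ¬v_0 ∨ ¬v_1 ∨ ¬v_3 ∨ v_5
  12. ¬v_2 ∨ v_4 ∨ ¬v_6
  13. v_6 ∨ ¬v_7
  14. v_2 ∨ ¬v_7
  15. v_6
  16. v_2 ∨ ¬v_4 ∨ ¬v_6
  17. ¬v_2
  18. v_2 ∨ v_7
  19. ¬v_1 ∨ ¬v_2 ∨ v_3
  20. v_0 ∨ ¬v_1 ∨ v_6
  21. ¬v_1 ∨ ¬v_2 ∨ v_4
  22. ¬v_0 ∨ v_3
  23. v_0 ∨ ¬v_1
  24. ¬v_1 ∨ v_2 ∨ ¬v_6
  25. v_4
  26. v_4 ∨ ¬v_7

No satisfying assignment exists.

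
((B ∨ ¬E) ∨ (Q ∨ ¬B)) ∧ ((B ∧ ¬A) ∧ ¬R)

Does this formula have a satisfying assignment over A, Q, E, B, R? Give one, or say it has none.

A = False; Q = False; E = True; B = True; R = False

  (B ∨ ¬E) ∨ (Q ∨ ¬B) = True
    B ∨ ¬E = True
      ¬E = False
    Q ∨ ¬B = False
      ¬B = False
  (B ∧ ¬A) ∧ ¬R = True
    B ∧ ¬A = True
      ¬A = True
    ¬R = True
Both conjuncts True, so the formula holds.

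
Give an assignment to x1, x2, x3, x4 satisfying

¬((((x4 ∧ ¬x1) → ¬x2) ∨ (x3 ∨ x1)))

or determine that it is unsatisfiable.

x1 = False; x2 = True; x3 = False; x4 = True

  ¬((((x4 ∧ ¬x1) → ¬x2) ∨ (x3 ∨ x1))) = True
    ((x4 ∧ ¬x1) → ¬x2) ∨ (x3 ∨ x1) = False
      (x4 ∧ ¬x1) → ¬x2 = False
        x4 ∧ ¬x1 = True
          ¬x1 = True
        ¬x2 = False
      x3 ∨ x1 = False
The formula evaluates to True.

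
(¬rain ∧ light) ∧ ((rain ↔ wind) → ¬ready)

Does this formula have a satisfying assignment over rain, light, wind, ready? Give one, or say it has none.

rain = False, light = True, wind = True, ready = False

  ¬rain ∧ light = True
    ¬rain = True
  (rain ↔ wind) → ¬ready = True
    rain ↔ wind = False
    ¬ready = True
Both conjuncts True, so the formula holds.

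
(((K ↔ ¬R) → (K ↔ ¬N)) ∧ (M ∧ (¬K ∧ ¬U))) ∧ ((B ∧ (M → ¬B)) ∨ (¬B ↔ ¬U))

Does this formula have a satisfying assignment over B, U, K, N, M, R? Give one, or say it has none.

B = False, U = False, K = False, N = True, M = True, R = True

  ((K ↔ ¬R) → (K ↔ ¬N)) ∧ (M ∧ (¬K ∧ ¬U)) = True
    (K ↔ ¬R) → (K ↔ ¬N) = True
      K ↔ ¬R = True
        ¬R = False
      K ↔ ¬N = True
        ¬N = False
    M ∧ (¬K ∧ ¬U) = True
      ¬K ∧ ¬U = True
        ¬K = True
        ¬U = True
  (B ∧ (M → ¬B)) ∨ (¬B ↔ ¬U) = True
    B ∧ (M → ¬B) = False
      M → ¬B = True
        ¬B = True
    ¬B ↔ ¬U = True
      ¬B = True
      ¬U = True
Both conjuncts True, so the formula holds.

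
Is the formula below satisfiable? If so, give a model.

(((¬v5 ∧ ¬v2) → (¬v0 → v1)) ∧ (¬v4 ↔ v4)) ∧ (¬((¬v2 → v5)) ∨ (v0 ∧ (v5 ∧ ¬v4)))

The formula is unsatisfiable.

The conjunct ¬v4 ↔ v4 is unsatisfiable on its own:
  v4=F: evaluates to False.
  v4=T: evaluates to False.
So the whole conjunction is unsatisfiable.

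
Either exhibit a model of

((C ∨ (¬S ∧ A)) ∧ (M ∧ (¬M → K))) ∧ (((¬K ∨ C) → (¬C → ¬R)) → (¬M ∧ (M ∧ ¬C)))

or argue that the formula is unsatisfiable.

K: False; R: True; M: True; A: True; C: False; S: False

  (C ∨ (¬S ∧ A)) ∧ (M ∧ (¬M → K)) = True
    C ∨ (¬S ∧ A) = True
      ¬S ∧ A = True
        ¬S = True
    M ∧ (¬M → K) = True
      ¬M → K = True
        ¬M = False
  ((¬K ∨ C) → (¬C → ¬R)) → (¬M ∧ (M ∧ ¬C)) = True
    (¬K ∨ C) → (¬C → ¬R) = False
      ¬K ∨ C = True
        ¬K = True
      ¬C → ¬R = False
        ¬C = True
        ¬R = False
    ¬M ∧ (M ∧ ¬C) = False
      ¬M = False
      M ∧ ¬C = True
        ¬C = True
Both conjuncts True, so the formula holds.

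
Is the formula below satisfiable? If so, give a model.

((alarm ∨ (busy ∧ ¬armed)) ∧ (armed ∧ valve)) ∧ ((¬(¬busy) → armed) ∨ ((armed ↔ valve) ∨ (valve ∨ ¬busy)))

alarm=T, armed=T, busy=T, valve=T

  (alarm ∨ (busy ∧ ¬armed)) ∧ (armed ∧ valve) = True
    alarm ∨ (busy ∧ ¬armed) = True
      busy ∧ ¬armed = False
        ¬armed = False
    armed ∧ valve = True
  (¬(¬busy) → armed) ∨ ((armed ↔ valve) ∨ (valve ∨ ¬busy)) = True
    ¬(¬busy) → armed = True
      ¬(¬busy) = True
        ¬busy = False
    (armed ↔ valve) ∨ (valve ∨ ¬busy) = True
      armed ↔ valve = True
      valve ∨ ¬busy = True
        ¬busy = False
Both conjuncts True, so the formula holds.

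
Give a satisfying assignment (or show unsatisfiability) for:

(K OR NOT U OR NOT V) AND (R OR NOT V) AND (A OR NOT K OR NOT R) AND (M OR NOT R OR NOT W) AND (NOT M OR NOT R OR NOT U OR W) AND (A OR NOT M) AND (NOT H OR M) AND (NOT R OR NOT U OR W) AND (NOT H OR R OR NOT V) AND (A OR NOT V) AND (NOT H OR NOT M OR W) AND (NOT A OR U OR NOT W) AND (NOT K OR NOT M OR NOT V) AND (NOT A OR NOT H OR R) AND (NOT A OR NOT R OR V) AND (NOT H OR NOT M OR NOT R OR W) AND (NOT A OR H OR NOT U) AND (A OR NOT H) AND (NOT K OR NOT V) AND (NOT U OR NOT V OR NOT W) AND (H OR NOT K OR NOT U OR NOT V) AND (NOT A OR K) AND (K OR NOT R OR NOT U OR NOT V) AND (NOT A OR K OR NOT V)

Set K = False.
  then (NOT A OR K) forces A = False.
  then (A OR NOT M) forces M = False.
  then (NOT H OR M) forces H = False.
  then (A OR NOT V) forces V = False.
Set U = False.
Set R = False.
Set W = False.
All clauses satisfied.

K: False, U: False, M: False, R: False, H: False, W: False, A: False, V: False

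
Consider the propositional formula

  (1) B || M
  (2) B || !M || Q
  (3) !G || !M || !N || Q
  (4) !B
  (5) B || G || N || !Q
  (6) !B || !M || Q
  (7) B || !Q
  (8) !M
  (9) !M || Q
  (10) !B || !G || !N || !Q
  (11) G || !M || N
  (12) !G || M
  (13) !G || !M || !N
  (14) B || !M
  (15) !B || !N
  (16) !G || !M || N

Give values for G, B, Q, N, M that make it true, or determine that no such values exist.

The formula is unsatisfiable.

Case B = True:
  Clause (!B) is falsified — contradiction.
Case B = False:
  (B || M) forces M = True.
  Clause (!M) is falsified — contradiction.
Both cases fail, so the formula is unsatisfiable.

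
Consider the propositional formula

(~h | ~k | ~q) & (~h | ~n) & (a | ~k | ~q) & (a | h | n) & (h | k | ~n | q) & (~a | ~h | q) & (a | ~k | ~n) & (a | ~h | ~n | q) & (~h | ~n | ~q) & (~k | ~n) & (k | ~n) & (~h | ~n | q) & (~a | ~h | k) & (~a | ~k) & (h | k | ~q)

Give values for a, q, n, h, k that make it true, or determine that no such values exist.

a: False, q: False, n: False, h: True, k: False

Set a = False.
Set q = False.
Set n = False.
  then (a | h | n) forces h = True.
Set k = False.
All clauses satisfied.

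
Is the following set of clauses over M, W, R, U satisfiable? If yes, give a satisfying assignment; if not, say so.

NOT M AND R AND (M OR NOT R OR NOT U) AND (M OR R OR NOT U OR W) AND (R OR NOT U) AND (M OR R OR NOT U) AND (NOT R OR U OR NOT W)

M: False, W: False, R: True, U: False

Unit clause (NOT M) forces M = False.
Unit clause (R) forces R = True.
In (M OR NOT R OR NOT U) only NOT U is left, so U = False.
In (NOT R OR U OR NOT W) only NOT W is left, so W = False.
Check each clause:
  (NOT M): NOT M holds.
  (R): R holds.
  (M OR NOT R OR NOT U): NOT U holds.
  (M OR R OR NOT U OR W): R holds.
  (R OR NOT U): R holds.
  (M OR R OR NOT U): R holds.
  (NOT R OR U OR NOT W): NOT W holds.
All clauses satisfied.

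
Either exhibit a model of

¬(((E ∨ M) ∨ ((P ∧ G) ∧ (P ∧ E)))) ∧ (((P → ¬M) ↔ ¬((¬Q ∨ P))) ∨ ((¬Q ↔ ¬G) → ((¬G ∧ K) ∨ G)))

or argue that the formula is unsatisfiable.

K = True, E = False, P = True, Q = True, G = False, M = False

  ¬(((E ∨ M) ∨ ((P ∧ G) ∧ (P ∧ E)))) = True
    (E ∨ M) ∨ ((P ∧ G) ∧ (P ∧ E)) = False
      E ∨ M = False
      (P ∧ G) ∧ (P ∧ E) = False
        P ∧ G = False
        P ∧ E = False
  ((P → ¬M) ↔ ¬((¬Q ∨ P))) ∨ ((¬Q ↔ ¬G) → ((¬G ∧ K) ∨ G)) = True
    (P → ¬M) ↔ ¬((¬Q ∨ P)) = False
      P → ¬M = True
        ¬M = True
      ¬((¬Q ∨ P)) = False
        ¬Q ∨ P = True
          ¬Q = False
    (¬Q ↔ ¬G) → ((¬G ∧ K) ∨ G) = True
      ¬Q ↔ ¬G = False
        ¬Q = False
        ¬G = True
      (¬G ∧ K) ∨ G = True
        ¬G ∧ K = True
          ¬G = True
Both conjuncts True, so the formula holds.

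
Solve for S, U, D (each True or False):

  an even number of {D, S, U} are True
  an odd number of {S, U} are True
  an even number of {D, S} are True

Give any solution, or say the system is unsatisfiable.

S: True; U: False; D: True

{D, S, U}: 2 true → even ✓
{S, U}: 1 true → odd ✓
{D, S}: 2 true → even ✓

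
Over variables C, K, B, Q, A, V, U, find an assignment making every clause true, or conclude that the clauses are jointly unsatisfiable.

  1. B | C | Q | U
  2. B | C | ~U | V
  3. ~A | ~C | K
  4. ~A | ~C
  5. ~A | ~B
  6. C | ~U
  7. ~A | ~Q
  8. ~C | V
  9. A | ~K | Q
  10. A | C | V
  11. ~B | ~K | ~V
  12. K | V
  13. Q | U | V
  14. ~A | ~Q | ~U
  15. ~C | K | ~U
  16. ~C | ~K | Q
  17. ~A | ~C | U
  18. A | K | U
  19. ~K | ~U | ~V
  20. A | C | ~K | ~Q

Set C = True.
  then (~A | ~C) forces A = False.
  then (~C | V) forces V = True.
Try K = False:
  (~C | K | ~U) forces U = False.
  clause (A | K | U) is falsified — backtrack.
So K = True.
  then (A | ~K | Q) forces Q = True.
  then (~B | ~K | ~V) forces B = False.
  then (~K | ~U | ~V) forces U = False.
All clauses satisfied.

C = True, K = True, B = False, Q = True, A = False, V = True, U = False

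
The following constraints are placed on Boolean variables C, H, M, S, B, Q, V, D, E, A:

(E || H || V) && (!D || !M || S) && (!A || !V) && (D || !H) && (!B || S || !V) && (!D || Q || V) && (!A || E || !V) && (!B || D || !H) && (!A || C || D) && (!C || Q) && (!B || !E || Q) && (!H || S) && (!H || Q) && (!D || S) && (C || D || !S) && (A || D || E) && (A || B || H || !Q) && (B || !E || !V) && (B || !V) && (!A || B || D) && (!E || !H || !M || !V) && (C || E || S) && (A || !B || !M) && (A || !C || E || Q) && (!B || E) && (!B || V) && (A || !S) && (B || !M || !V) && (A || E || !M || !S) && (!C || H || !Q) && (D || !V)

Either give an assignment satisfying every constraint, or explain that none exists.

C = False; H = True; M = True; S = True; B = False; Q = True; V = False; D = True; E = False; A = True

Set C = False.
Set H = True.
  then (D || !H) forces D = True.
  then (!H || S) forces S = True.
  then (!H || Q) forces Q = True.
  then (A || !S) forces A = True.
  then (!A || !V) forces V = False.
  then (!B || V) forces B = False.
Set M = True.
Set E = False.
All clauses satisfied.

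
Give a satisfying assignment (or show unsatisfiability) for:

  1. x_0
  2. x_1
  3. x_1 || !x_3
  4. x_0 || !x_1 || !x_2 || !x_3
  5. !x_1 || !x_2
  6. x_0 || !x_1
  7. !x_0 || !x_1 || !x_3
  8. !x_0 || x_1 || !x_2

Unit clause (x_0) forces x_0 = True.
Unit clause (x_1) forces x_1 = True.
In (!x_1 || !x_2) only !x_2 is left, so x_2 = False.
In (!x_0 || !x_1 || !x_3) only !x_3 is left, so x_3 = False.
All clauses satisfied.

x_0=T, x_1=T, x_2=F, x_3=F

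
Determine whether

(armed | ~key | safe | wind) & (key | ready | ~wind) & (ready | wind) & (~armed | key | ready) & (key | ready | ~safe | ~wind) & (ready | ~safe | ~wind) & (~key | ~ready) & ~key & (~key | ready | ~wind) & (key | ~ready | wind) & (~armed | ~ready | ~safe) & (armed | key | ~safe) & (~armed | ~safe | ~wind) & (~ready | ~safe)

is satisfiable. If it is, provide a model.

wind = True, ready = True, key = False, safe = False, armed = True

Unit clause (~key) forces key = False.
Set wind = True.
  then (key | ready | ~wind) forces ready = True.
  then (~ready | ~safe) forces safe = False.
Set armed = True.
All clauses satisfied.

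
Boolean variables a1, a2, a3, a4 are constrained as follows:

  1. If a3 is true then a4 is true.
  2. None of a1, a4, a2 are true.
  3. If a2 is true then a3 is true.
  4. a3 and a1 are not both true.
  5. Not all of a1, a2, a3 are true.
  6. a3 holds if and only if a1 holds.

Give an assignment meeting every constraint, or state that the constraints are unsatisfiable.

a1=F, a2=F, a3=F, a4=F

  (1) a3=F ⇒ a4: vacuous ✓
  (2) {a1, a4, a2}: 0 true — none ✓
  (3) a2=F ⇒ a3: vacuous ✓
  (4) a3=F, a1=F — not both ✓
  (5) {a1, a2, a3}: 0/3 true — not all ✓
  (6) a3=F, a1=F — same ✓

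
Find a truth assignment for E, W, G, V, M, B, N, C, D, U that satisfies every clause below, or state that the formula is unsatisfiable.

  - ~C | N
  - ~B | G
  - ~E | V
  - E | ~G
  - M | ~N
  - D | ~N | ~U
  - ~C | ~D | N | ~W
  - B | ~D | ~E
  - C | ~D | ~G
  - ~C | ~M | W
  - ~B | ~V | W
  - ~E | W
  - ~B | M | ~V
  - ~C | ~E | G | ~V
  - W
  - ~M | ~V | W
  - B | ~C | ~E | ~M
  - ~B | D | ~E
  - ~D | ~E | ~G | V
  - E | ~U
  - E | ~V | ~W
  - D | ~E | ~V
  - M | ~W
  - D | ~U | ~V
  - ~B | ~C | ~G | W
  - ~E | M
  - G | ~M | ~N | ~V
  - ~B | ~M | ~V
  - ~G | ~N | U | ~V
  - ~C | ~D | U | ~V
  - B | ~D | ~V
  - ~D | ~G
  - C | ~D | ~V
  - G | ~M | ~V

Unit clause (W) forces W = True.
In (M | ~W) only M is left, so M = True.
Set E = False.
  then (E | ~G) forces G = False.
  then (E | ~U) forces U = False.
  then (E | ~V | ~W) forces V = False.
  then (~B | G) forces B = False.
Set N = False.
  then (~C | N) forces C = False.
Set D = True.
All clauses satisfied.

E=F, W=T, G=F, V=F, M=T, B=F, N=F, C=F, D=T, U=F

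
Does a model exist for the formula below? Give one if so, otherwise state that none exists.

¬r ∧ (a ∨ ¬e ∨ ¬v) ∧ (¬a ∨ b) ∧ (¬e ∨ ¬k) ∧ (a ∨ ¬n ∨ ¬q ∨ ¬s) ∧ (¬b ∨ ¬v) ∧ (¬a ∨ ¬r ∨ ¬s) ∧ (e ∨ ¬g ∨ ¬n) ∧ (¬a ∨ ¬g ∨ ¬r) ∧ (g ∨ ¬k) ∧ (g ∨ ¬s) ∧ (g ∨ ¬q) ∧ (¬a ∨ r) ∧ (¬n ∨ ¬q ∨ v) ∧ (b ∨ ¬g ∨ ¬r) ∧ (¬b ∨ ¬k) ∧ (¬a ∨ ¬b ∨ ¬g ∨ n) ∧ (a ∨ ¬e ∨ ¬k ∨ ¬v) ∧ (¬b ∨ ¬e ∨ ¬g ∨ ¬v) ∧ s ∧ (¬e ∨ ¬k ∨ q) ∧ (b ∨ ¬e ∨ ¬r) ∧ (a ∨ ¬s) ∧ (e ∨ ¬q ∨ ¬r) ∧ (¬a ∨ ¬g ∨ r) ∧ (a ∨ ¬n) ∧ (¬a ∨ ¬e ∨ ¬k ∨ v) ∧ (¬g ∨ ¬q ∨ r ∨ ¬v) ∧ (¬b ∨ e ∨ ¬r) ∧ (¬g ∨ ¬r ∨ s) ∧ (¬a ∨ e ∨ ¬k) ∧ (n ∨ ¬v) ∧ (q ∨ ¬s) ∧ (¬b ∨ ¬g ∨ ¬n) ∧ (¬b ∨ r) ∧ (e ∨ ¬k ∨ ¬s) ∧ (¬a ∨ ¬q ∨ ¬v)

Case r = True:
  Clause (¬r) is falsified — contradiction.
Case r = False:
  (¬a ∨ r) forces a = False.
  (s) forces s = True.
  Clause (a ∨ ¬s) is falsified — contradiction.
Both cases fail, so the formula is unsatisfiable.

Unsatisfiable — no assignment works.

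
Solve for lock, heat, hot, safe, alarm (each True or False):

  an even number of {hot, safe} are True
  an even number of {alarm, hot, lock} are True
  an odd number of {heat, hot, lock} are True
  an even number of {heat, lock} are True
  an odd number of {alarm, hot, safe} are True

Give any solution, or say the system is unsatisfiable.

lock: False, heat: False, hot: True, safe: True, alarm: True

{hot, safe}: 2 true → even ✓
{alarm, hot, lock}: 2 true → even ✓
{heat, hot, lock}: 1 true → odd ✓
{heat, lock}: 0 true → even ✓
{alarm, hot, safe}: 3 true → odd ✓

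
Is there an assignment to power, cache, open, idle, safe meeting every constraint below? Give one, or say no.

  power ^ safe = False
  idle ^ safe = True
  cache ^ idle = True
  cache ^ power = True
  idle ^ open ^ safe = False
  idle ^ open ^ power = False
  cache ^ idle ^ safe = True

Unsatisfiable — no assignment works.

Adding constraints 1, 2, 3, 4 mod 2: every variable appears an even number of times on the left, so the left side is 0.
But the right sides sum to 1 (mod 2). 0 ≠ 1 — the system is inconsistent.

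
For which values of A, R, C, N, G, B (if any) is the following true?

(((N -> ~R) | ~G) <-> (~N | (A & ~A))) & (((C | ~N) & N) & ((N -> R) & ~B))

A = True; R = True; C = True; N = True; G = True; B = False

  ((N -> ~R) | ~G) <-> (~N | (A & ~A)) = True
    (N -> ~R) | ~G = False
      N -> ~R = False
        ~R = False
      ~G = False
    ~N | (A & ~A) = False
      ~N = False
      A & ~A = False
        ~A = False
  ((C | ~N) & N) & ((N -> R) & ~B) = True
    (C | ~N) & N = True
      C | ~N = True
        ~N = False
    (N -> R) & ~B = True
      N -> R = True
      ~B = True
Both conjuncts True, so the formula holds.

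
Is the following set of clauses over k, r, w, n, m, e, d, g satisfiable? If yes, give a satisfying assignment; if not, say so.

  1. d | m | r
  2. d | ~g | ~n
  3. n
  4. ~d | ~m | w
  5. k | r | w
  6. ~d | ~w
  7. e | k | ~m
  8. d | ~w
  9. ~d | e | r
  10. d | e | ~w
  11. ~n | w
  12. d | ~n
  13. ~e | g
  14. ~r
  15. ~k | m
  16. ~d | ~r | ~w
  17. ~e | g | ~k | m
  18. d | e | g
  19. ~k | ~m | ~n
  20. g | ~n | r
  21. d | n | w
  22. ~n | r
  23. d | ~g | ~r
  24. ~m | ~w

Unsatisfiable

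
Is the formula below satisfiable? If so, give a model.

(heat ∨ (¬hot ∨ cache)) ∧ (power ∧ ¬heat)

hot: True; power: True; heat: False; cache: True

  heat ∨ (¬hot ∨ cache) = True
    ¬hot ∨ cache = True
      ¬hot = False
  power ∧ ¬heat = True
    ¬heat = True
Both conjuncts True, so the formula holds.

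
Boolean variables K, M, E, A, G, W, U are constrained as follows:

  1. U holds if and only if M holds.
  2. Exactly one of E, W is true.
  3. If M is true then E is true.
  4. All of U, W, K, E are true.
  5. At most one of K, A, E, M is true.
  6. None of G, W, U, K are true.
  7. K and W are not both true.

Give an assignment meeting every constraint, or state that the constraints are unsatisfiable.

Case K = True:
  Constraint (6) is violated (K=T) — contradiction.
Case K = False:
  Constraint (4) is violated (K=F) — contradiction.
Both cases fail — unsatisfiable.

No satisfying assignment exists.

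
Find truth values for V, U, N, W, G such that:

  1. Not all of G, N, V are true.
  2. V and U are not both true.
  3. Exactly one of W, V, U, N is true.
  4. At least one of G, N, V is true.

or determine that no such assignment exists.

V = False, U = False, N = False, W = True, G = True

  (1) {G, N, V}: 1/3 true — not all ✓
  (2) V=F, U=F — not both ✓
  (3) {W, V, U, N}: 1 true — exactly one ✓
  (4) {G, N, V}: 1 true — at least one ✓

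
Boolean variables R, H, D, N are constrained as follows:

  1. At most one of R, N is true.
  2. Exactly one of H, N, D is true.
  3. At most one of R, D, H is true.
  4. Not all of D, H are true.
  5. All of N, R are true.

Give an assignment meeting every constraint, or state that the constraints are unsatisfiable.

No satisfying assignment exists.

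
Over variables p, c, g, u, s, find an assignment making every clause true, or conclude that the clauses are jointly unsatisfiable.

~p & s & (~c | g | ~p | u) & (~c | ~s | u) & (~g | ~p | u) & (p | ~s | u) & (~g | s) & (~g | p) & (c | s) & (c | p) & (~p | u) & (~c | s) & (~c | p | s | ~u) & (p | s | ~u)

Unit clause (~p) forces p = False.
Unit clause (s) forces s = True.
In (p | ~s | u) only u is left, so u = True.
In (~g | p) only ~g is left, so g = False.
In (c | p) only c is left, so c = True.
All clauses satisfied.

p = False; c = True; g = False; u = True; s = True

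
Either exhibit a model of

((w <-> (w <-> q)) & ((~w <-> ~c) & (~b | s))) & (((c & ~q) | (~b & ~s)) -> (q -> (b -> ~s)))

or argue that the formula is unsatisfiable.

s=F; q=T; w=T; c=T; b=F

  (w <-> (w <-> q)) & ((~w <-> ~c) & (~b | s)) = True
    w <-> (w <-> q) = True
      w <-> q = True
    (~w <-> ~c) & (~b | s) = True
      ~w <-> ~c = True
        ~w = False
        ~c = False
      ~b | s = True
        ~b = True
  ((c & ~q) | (~b & ~s)) -> (q -> (b -> ~s)) = True
    (c & ~q) | (~b & ~s) = True
      c & ~q = False
        ~q = False
      ~b & ~s = True
        ~b = True
        ~s = True
    q -> (b -> ~s) = True
      b -> ~s = True
        ~s = True
Both conjuncts True, so the formula holds.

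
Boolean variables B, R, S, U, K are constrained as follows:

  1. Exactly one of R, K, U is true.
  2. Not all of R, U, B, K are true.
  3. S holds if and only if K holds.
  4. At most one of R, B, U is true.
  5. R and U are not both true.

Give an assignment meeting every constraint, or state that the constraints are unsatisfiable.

B = False; R = False; S = False; U = True; K = False

  (1) {R, K, U}: 1 true — exactly one ✓
  (2) {R, U, B, K}: 1/4 true — not all ✓
  (3) S=F, K=F — same ✓
  (4) {R, B, U}: 1 true — at most one ✓
  (5) R=F, U=T — not both ✓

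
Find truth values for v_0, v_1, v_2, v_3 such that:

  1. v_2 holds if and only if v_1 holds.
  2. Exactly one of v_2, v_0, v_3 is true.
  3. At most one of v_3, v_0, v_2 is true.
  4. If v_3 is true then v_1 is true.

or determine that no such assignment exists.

v_0 = False, v_1 = True, v_2 = True, v_3 = False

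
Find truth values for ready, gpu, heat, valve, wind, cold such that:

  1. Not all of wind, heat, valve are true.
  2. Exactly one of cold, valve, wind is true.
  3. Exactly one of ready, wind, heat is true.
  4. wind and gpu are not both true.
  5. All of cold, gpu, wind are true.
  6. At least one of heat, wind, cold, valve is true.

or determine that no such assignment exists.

Case gpu = True:
  (4) with gpu=T forces wind = False.
  Constraint (5) is violated (wind=F) — contradiction.
Case gpu = False:
  Constraint (5) is violated (gpu=F) — contradiction.
Both cases fail — unsatisfiable.

Unsatisfiable — no assignment works.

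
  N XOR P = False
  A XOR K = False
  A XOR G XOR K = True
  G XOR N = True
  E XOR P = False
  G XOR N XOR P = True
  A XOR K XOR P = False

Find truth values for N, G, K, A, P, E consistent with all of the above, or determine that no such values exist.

N = False, G = True, K = True, A = True, P = False, E = False

N XOR P = F XOR F = False ✓
A XOR K = T XOR T = False ✓
A XOR G XOR K = T XOR T XOR T = True ✓
G XOR N = T XOR F = True ✓
E XOR P = F XOR F = False ✓
G XOR N XOR P = T XOR F XOR F = True ✓
A XOR K XOR P = T XOR T XOR F = False ✓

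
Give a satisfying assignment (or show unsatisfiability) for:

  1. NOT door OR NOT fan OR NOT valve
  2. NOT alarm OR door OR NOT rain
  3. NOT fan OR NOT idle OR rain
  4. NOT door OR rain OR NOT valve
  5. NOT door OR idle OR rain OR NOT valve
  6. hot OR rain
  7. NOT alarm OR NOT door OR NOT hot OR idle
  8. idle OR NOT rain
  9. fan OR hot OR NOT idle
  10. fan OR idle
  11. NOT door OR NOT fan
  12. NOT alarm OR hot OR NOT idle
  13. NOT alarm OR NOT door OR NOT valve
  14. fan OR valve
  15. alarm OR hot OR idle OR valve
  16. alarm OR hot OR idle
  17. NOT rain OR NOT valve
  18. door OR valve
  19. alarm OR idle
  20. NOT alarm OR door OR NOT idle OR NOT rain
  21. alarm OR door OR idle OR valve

Set fan = True.
  then (NOT door OR NOT fan) forces door = False.
  then (door OR valve) forces valve = True.
  then (NOT rain OR NOT valve) forces rain = False.
  then (NOT fan OR NOT idle OR rain) forces idle = False.
  then (hot OR rain) forces hot = True.
  then (alarm OR idle) forces alarm = True.
All clauses satisfied.

fan: True, idle: False, valve: True, door: False, hot: True, alarm: True, rain: False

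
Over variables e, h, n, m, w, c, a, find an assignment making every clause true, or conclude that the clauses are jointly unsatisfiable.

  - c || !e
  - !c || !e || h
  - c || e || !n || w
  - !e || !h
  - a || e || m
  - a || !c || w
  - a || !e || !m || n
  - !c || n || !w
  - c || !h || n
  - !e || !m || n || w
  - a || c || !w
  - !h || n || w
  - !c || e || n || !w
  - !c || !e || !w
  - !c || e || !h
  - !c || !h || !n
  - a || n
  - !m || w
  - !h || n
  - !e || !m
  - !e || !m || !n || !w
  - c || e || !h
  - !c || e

e: False, h: False, n: True, m: True, w: True, c: False, a: True

Set e = False.
  then (!c || e) forces c = False.
  then (c || e || !h) forces h = False.
Set n = True.
  then (c || e || !n || w) forces w = True.
  then (a || c || !w) forces a = True.
Set m = True.
All clauses satisfied.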